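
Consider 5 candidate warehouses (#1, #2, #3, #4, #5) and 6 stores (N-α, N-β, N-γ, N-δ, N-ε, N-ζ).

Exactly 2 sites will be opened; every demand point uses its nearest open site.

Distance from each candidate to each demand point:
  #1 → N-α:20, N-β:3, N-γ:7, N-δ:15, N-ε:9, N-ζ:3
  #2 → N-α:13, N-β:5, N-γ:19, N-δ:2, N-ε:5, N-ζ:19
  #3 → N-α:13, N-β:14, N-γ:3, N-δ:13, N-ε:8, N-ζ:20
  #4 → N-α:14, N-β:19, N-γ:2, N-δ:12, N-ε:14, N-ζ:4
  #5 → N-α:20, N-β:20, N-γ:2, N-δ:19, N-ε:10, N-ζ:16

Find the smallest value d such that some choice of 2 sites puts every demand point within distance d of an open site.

Open {#1, #2}.
  Farthest demand point is N-α at distance 13 (to #2); all others are ≤ 13.
With {#1, #3} the worst case is 13.
With {#2, #4} the worst case is 13.
No size-2 selection achieves below 13.

13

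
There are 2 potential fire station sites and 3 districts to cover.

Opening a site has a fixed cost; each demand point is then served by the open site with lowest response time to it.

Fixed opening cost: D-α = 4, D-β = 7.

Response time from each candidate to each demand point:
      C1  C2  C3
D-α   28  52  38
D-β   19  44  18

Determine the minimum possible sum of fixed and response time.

88

Open {D-β}: assign each demand point to its cheapest open site.
  C1→D-β 19, C2→D-β 44, C3→D-β 18
  response time 81, fixed 7 → total 88.
Compare {D-α, D-β}: response time 81 + fixed 11 = 92.
Compare {D-α}: response time 118 + fixed 4 = 122.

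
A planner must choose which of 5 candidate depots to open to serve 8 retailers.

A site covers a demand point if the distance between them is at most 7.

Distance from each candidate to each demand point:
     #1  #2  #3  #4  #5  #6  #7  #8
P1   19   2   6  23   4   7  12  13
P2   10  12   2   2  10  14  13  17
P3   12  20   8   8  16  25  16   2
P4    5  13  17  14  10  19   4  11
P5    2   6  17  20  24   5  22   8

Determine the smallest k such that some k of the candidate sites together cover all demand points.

4

Coverage sets (demand points within 7 of each site):
  P1: {#2, #3, #5, #6}
  P2: {#3, #4}
  P3: {#8}
  P4: {#1, #7}
  P5: {#1, #2, #6}
No 3 sites suffice: every size-3 union leaves at least one demand point uncovered.
But {P1, P2, P3, P4} covers everything, so the minimum is 4.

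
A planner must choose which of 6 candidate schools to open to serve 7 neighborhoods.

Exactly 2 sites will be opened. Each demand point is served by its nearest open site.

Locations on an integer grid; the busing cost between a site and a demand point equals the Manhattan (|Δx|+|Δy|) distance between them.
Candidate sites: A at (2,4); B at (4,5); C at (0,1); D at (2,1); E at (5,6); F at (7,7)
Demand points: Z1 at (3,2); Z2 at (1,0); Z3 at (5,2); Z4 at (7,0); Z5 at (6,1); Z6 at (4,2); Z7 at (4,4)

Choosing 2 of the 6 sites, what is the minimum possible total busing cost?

Open {B, D}.
  Z1→D 2, Z2→D 2, Z3→B 4, Z4→D 6, Z5→D 4, Z6→B 3, Z7→B 1  ⇒ total 22.
Compare {A, D}: total 23.
Compare {D, E}: total 24.
No size-2 selection does better; minimum is 22.

22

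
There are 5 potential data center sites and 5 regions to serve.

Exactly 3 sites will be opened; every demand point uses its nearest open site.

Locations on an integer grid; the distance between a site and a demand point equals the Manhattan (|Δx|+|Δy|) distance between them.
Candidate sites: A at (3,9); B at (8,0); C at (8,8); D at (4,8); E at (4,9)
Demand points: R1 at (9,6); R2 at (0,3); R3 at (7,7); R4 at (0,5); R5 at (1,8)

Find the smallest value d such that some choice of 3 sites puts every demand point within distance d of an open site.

Open {A, B, C}.
  Farthest demand point is R2 at distance 9 (to A); all others are ≤ 9.
With {A, B, D} the worst case is 9.
With {A, B, E} the worst case is 9.
No size-3 selection achieves below 9.

9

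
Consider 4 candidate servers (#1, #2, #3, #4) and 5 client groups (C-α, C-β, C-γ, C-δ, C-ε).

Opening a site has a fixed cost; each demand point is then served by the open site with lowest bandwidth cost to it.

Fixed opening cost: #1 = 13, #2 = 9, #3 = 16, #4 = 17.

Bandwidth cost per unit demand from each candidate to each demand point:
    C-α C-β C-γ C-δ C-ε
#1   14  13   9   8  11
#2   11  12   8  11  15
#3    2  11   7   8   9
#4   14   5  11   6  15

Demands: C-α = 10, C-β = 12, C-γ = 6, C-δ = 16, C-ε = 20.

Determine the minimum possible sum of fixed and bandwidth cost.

Open {#3, #4}: assign each demand point to its cheapest open site.
  C-α→#3 10×2=20, C-β→#4 12×5=60, C-γ→#3 6×7=42, C-δ→#4 16×6=96, C-ε→#3 20×9=180
  bandwidth cost 398, fixed 33 → total 431.
Compare {#2, #3, #4}: bandwidth cost 398 + fixed 42 = 440.
Compare {#1, #3, #4}: bandwidth cost 398 + fixed 46 = 444.
Compare {#1, #2, #3, #4}: bandwidth cost 398 + fixed 55 = 453.
All other subsets cost ≥ 440. Minimum total cost: 431.

431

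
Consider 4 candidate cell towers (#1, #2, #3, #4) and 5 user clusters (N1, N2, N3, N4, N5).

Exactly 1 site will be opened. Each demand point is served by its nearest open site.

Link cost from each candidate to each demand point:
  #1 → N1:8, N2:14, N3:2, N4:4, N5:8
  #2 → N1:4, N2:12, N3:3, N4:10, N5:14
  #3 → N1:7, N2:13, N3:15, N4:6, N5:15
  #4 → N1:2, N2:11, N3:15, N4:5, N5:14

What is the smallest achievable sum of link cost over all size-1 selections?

36

Open {#1}.
  N1→#1 8, N2→#1 14, N3→#1 2, N4→#1 4, N5→#1 8  ⇒ total 36.
Compare {#2}: total 43.
Compare {#4}: total 47.
No size-1 selection does better; minimum is 36.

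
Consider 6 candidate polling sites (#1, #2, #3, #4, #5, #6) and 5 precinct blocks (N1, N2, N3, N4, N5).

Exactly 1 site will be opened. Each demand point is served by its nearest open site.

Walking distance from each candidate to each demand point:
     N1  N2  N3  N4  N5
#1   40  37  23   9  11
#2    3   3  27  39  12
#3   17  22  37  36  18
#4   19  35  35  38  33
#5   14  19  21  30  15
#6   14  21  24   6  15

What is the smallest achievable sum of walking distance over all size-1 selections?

80

Open {#6}.
  N1→#6 14, N2→#6 21, N3→#6 24, N4→#6 6, N5→#6 15  ⇒ total 80.
Compare {#2}: total 84.
Compare {#5}: total 99.
No size-1 selection does better; minimum is 80.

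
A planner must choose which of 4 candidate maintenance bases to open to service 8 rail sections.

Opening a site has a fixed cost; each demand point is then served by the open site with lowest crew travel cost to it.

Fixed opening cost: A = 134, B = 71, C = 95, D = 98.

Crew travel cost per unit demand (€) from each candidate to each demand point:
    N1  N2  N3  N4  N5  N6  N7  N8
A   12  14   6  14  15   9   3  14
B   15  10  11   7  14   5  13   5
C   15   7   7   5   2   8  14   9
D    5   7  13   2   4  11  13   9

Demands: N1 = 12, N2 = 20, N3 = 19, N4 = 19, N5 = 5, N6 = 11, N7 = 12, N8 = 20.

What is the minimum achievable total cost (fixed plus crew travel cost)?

866

Open {A, B, D}: assign each demand point to its cheapest open site.
  N1→D 12×5=60, N2→D 20×7=140, N3→A 19×6=114, N4→D 19×2=38, N5→D 5×4=20, N6→B 11×5=55, N7→A 12×3=36, N8→B 20×5=100
  crew travel cost 563, fixed 303 → total 866.
Compare {A, D}: crew travel cost 687 + fixed 232 = 919.
Compare {B, D}: crew travel cost 778 + fixed 169 = 947.
Compare {A, B, C, D}: crew travel cost 553 + fixed 398 = 951.
All other subsets cost ≥ 919. Minimum total cost: 866.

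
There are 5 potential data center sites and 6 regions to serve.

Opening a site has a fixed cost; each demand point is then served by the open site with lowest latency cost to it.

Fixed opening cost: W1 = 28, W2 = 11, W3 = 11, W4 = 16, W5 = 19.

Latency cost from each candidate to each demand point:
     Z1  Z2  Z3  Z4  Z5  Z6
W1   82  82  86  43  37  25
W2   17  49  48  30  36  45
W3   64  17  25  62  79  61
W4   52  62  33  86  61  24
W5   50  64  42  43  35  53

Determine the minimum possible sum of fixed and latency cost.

Open {W2, W3, W4}: assign each demand point to its cheapest open site.
  Z1→W2 17, Z2→W3 17, Z3→W3 25, Z4→W2 30, Z5→W2 36, Z6→W4 24
  latency cost 149, fixed 38 → total 187.
Compare {W2, W3}: latency cost 170 + fixed 22 = 192.
Compare {W1, W2, W3}: latency cost 150 + fixed 50 = 200.
Compare {W2, W3, W4, W5}: latency cost 148 + fixed 57 = 205.
All other subsets cost ≥ 192. Minimum total cost: 187.

187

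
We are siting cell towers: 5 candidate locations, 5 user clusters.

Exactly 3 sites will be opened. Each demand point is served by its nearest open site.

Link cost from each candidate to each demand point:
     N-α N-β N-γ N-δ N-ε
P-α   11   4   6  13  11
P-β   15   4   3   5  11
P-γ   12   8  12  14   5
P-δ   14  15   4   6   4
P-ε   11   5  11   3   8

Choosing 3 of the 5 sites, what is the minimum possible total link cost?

Open {P-β, P-δ, P-ε}.
  N-α→P-ε 11, N-β→P-β 4, N-γ→P-β 3, N-δ→P-ε 3, N-ε→P-δ 4  ⇒ total 25.
Compare {P-α, P-δ, P-ε}: total 26.
Compare {P-β, P-γ, P-ε}: total 26.
No size-3 selection does better; minimum is 25.

25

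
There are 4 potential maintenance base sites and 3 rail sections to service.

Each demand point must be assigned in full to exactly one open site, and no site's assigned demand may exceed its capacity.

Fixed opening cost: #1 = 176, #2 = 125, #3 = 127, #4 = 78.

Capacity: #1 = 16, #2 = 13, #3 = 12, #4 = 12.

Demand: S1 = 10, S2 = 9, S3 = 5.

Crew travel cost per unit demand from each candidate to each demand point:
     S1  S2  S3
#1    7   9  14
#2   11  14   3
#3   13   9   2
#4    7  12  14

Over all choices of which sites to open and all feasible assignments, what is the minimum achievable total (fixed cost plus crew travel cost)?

Open {#1, #4}; cheapest assignment that respects the capacities:
  #1 (cap 16, load 14): S2, S3 — cost 9×9 + 5×14 = 151
  #4 (cap 12, load 10): S1 — cost 10×7 = 70
  Shipping 221, fixed 254 → total 475.
  Any other capacity-feasible assignment to {#1, #4} ships for at least 221.
Compare {#2, #3, #4}: its best feasible assignment gives total 496.
Compare {#1, #3}: its best feasible assignment gives total 524.
Every other set of open sites that can feasibly serve all demand totals ≥ 496 even under its best assignment. Minimum: 475.

475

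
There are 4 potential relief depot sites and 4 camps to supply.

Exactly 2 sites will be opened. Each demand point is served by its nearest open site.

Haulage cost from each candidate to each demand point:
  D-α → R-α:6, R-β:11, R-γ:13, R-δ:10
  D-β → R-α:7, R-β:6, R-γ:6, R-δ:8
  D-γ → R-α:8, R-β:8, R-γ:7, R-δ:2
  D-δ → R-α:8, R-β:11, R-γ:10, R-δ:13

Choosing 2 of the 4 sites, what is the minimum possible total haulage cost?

21

Open {D-β, D-γ}.
  R-α→D-β 7, R-β→D-β 6, R-γ→D-β 6, R-δ→D-γ 2  ⇒ total 21.
Compare {D-α, D-γ}: total 23.
Compare {D-γ, D-δ}: total 25.
No size-2 selection does better; minimum is 21.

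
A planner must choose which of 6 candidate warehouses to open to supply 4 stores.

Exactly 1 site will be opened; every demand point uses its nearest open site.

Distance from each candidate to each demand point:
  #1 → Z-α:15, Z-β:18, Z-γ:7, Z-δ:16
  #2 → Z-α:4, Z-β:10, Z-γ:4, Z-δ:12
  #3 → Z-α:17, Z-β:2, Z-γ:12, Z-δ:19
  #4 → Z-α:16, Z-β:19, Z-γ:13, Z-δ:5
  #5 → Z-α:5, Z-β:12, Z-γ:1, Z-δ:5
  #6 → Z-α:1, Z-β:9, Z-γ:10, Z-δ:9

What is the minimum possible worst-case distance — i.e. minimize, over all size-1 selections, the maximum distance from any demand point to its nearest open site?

10

Open {#6}.
  Farthest demand point is Z-γ at distance 10 (to #6); all others are ≤ 10.
With {#2} the worst case is 12.
With {#5} the worst case is 12.
No size-1 selection achieves below 10.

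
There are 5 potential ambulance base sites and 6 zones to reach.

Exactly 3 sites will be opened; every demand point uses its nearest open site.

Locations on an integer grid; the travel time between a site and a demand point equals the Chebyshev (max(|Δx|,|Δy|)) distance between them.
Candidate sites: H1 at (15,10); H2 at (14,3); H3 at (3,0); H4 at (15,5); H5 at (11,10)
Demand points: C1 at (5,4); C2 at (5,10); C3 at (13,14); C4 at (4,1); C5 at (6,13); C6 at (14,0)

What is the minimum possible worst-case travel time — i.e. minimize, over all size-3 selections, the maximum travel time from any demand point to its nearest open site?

Open {H2, H3, H5}.
  Farthest demand point is C2 at travel time 6 (to H5); all others are ≤ 6.
With {H3, H4, H5} the worst case is 6.
With {H1, H2, H3} the worst case is 9.
No size-3 selection achieves below 6.

6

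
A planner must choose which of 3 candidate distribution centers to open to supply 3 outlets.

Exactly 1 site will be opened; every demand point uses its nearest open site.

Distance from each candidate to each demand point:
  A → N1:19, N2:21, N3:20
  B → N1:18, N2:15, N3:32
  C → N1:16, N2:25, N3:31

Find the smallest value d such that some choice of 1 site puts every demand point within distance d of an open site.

21

Open {A}.
  Farthest demand point is N2 at distance 21 (to A); all others are ≤ 21.
With {C} the worst case is 31.
With {B} the worst case is 32.
No size-1 selection achieves below 21.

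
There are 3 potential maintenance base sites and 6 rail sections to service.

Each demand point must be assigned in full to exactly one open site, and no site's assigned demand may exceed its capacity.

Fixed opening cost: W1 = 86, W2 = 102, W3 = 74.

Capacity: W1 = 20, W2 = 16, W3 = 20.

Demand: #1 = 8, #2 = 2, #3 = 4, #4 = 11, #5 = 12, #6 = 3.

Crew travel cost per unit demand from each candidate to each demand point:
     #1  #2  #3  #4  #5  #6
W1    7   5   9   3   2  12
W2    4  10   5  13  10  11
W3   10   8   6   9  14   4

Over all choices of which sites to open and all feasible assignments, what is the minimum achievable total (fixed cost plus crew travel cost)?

Open {W1, W3}; cheapest assignment that respects the capacities:
  W1 (cap 20, load 20): #1, #5 — cost 8×7 + 12×2 = 80
  W3 (cap 20, load 20): #2, #3, #4, #6 — cost 2×8 + 4×6 + 11×9 + 3×4 = 151
  Shipping 231, fixed 160 → total 391.
  Any other capacity-feasible assignment to {W1, W3} ships for at least 231.
Compare {W1, W2, W3}: its best feasible assignment gives total 459.
Every other set of open sites that can feasibly serve all demand totals ≥ 459 even under its best assignment. Minimum: 391.

391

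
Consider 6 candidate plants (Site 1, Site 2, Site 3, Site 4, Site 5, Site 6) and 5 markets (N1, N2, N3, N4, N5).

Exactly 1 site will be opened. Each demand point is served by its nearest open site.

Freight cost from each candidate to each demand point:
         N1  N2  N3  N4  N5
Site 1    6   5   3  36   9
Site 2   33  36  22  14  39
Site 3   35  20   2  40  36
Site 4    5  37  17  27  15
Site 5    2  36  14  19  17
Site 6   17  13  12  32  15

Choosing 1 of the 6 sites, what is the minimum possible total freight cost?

Open {Site 1}.
  N1→Site 1 6, N2→Site 1 5, N3→Site 1 3, N4→Site 1 36, N5→Site 1 9  ⇒ total 59.
Compare {Site 5}: total 88.
Compare {Site 6}: total 89.
No size-1 selection does better; minimum is 59.

59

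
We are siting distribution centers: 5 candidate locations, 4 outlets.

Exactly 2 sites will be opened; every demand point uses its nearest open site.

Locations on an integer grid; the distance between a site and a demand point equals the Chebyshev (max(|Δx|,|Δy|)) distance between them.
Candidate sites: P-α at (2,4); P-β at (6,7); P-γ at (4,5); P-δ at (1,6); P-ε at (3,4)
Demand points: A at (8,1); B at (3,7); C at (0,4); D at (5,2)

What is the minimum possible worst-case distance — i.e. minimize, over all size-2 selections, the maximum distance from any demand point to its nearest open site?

4

Open {P-α, P-γ}.
  Farthest demand point is A at distance 4 (to P-γ); all others are ≤ 4.
With {P-β, P-γ} the worst case is 4.
With {P-γ, P-δ} the worst case is 4.
No size-2 selection achieves below 4.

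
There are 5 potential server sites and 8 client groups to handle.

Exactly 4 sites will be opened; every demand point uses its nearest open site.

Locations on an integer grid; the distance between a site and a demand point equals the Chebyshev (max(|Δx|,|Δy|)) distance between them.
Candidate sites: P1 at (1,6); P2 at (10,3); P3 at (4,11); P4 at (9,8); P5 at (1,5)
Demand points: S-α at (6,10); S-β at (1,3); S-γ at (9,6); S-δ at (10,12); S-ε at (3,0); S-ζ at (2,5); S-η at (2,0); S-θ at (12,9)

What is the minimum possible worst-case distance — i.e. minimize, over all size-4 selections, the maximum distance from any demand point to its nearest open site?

5

Open {P1, P2, P4, P5}.
  Farthest demand point is S-ε at distance 5 (to P5); all others are ≤ 5.
With {P1, P3, P4, P5} the worst case is 5.
With {P2, P3, P4, P5} the worst case is 5.
No size-4 selection achieves below 5.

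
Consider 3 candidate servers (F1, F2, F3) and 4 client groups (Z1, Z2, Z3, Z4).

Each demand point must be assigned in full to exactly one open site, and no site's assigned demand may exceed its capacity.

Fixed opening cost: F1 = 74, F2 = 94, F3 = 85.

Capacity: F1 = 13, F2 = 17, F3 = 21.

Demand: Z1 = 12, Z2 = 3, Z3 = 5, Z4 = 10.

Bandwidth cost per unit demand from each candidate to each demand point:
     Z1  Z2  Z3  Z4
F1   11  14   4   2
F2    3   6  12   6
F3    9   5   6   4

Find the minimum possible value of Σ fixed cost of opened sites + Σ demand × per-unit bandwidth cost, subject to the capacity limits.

300

Open {F2, F3}; cheapest assignment that respects the capacities:
  F2 (cap 17, load 12): Z1 — cost 12×3 = 36
  F3 (cap 21, load 18): Z2, Z3, Z4 — cost 3×5 + 5×6 + 10×4 = 85
  Shipping 121, fixed 179 → total 300.
  Any other capacity-feasible assignment to {F2, F3} ships for at least 121.
Compare {F1, F2}: its best feasible assignment gives total 326.
Compare {F1, F3}: its best feasible assignment gives total 332.
Every other set of open sites that can feasibly serve all demand totals ≥ 326 even under its best assignment. Minimum: 300.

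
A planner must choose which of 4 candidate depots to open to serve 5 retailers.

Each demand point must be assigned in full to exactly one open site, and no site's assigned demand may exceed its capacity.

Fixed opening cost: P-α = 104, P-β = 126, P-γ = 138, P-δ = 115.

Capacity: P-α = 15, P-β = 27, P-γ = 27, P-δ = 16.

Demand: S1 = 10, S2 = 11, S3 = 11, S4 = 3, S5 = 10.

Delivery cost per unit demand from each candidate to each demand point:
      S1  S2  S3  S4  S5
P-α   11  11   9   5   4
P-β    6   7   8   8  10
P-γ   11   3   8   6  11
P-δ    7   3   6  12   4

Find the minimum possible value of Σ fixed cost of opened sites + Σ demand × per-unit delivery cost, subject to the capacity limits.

Open {P-β, P-γ}; cheapest assignment that respects the capacities:
  P-β (cap 27, load 20): S1, S5 — cost 10×6 + 10×10 = 160
  P-γ (cap 27, load 25): S2, S3, S4 — cost 11×3 + 11×8 + 3×6 = 139
  Shipping 299, fixed 264 → total 563.
  Any other capacity-feasible assignment to {P-β, P-γ} ships for at least 299.
Compare {P-α, P-β, P-δ}: its best feasible assignment gives total 581.
Compare {P-α, P-γ, P-δ}: its best feasible assignment gives total 603.
Every other set of open sites that can feasibly serve all demand totals ≥ 581 even under its best assignment. Minimum: 563.

563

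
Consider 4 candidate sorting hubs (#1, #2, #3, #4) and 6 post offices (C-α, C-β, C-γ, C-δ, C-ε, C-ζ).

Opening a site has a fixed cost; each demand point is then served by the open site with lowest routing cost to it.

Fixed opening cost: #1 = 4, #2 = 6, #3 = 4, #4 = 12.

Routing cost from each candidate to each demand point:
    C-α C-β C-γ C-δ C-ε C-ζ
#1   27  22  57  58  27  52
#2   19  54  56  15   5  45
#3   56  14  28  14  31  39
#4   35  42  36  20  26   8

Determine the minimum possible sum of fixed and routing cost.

110

Open {#2, #3, #4}: assign each demand point to its cheapest open site.
  C-α→#2 19, C-β→#3 14, C-γ→#3 28, C-δ→#3 14, C-ε→#2 5, C-ζ→#4 8
  routing cost 88, fixed 22 → total 110.
Compare {#1, #2, #3, #4}: routing cost 88 + fixed 26 = 114.
Compare {#1, #2, #4}: routing cost 105 + fixed 22 = 127.
Compare {#2, #3}: routing cost 119 + fixed 10 = 129.
All other subsets cost ≥ 114. Minimum total cost: 110.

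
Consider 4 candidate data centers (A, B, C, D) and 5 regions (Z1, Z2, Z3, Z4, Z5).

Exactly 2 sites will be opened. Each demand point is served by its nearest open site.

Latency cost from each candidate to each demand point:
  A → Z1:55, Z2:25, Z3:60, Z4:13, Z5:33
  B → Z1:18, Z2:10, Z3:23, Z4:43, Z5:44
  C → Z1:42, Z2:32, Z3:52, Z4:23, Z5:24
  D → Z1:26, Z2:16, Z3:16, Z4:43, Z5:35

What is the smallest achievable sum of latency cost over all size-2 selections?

Open {A, B}.
  Z1→B 18, Z2→B 10, Z3→B 23, Z4→A 13, Z5→A 33  ⇒ total 97.
Compare {B, C}: total 98.
Compare {A, D}: total 104.
No size-2 selection does better; minimum is 97.

97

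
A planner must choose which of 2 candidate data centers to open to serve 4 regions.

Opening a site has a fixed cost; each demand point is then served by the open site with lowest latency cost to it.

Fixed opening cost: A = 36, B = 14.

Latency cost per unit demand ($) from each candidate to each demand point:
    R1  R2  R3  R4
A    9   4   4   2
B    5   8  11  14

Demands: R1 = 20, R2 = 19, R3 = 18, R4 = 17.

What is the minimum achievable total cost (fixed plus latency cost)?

332

Open {A, B}: assign each demand point to its cheapest open site.
  R1→B 20×5=100, R2→A 19×4=76, R3→A 18×4=72, R4→A 17×2=34
  latency cost 282, fixed 50 → total 332.
Compare {A}: latency cost 362 + fixed 36 = 398.
Compare {B}: latency cost 688 + fixed 14 = 702.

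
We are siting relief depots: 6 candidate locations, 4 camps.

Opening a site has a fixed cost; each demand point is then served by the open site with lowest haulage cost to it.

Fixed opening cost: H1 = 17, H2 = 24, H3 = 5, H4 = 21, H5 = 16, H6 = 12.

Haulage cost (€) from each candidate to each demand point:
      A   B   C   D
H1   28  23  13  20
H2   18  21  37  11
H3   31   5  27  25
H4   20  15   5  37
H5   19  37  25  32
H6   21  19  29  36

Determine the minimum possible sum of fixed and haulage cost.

Open {H3, H4}: assign each demand point to its cheapest open site.
  A→H4 20, B→H3 5, C→H4 5, D→H3 25
  haulage cost 55, fixed 26 → total 81.
Compare {H1, H3}: haulage cost 66 + fixed 22 = 88.
Compare {H2, H3, H4}: haulage cost 39 + fixed 50 = 89.
Compare {H2, H3}: haulage cost 61 + fixed 29 = 90.
All other subsets cost ≥ 88. Minimum total cost: 81.

81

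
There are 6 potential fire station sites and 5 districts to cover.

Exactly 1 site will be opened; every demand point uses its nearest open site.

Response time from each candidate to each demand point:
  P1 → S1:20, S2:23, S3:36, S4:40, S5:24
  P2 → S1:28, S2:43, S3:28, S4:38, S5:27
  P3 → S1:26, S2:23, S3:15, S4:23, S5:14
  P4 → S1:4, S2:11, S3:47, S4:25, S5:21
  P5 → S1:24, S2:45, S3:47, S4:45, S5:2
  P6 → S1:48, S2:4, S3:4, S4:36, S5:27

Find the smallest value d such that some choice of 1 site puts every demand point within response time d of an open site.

Open {P3}.
  Farthest demand point is S1 at response time 26 (to P3); all others are ≤ 26.
With {P1} the worst case is 40.
With {P2} the worst case is 43.
No size-1 selection achieves below 26.

26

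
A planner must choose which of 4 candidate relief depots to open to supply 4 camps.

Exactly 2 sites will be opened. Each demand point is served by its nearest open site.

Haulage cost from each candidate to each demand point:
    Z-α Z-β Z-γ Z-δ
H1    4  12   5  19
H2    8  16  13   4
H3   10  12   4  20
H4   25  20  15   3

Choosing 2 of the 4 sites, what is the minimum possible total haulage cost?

24

Open {H1, H4}.
  Z-α→H1 4, Z-β→H1 12, Z-γ→H1 5, Z-δ→H4 3  ⇒ total 24.
Compare {H1, H2}: total 25.
Compare {H2, H3}: total 28.
No size-2 selection does better; minimum is 24.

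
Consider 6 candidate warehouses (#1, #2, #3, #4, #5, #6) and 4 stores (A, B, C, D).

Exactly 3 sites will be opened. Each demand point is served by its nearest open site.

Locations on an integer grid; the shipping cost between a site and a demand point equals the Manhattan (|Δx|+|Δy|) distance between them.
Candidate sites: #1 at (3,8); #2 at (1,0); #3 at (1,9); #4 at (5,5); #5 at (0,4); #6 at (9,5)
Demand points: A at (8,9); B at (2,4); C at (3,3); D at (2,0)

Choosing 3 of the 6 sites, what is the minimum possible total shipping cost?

12

Open {#2, #5, #6}.
  A→#6 5, B→#5 2, C→#5 4, D→#2 1  ⇒ total 12.
Compare {#1, #2, #5}: total 13.
Compare {#2, #3, #5}: total 14.
No size-3 selection does better; minimum is 12.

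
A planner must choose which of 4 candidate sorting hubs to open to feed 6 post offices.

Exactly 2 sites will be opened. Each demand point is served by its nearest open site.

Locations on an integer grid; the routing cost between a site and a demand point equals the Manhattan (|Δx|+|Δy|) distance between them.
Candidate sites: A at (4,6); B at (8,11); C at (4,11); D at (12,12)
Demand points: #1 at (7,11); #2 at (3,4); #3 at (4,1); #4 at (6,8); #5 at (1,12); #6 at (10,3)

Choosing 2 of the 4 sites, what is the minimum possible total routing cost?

Open {A, C}.
  #1→C 3, #2→A 3, #3→A 5, #4→A 4, #5→C 4, #6→A 9  ⇒ total 28.
Compare {A, B}: total 30.
Compare {A, D}: total 36.
No size-2 selection does better; minimum is 28.

28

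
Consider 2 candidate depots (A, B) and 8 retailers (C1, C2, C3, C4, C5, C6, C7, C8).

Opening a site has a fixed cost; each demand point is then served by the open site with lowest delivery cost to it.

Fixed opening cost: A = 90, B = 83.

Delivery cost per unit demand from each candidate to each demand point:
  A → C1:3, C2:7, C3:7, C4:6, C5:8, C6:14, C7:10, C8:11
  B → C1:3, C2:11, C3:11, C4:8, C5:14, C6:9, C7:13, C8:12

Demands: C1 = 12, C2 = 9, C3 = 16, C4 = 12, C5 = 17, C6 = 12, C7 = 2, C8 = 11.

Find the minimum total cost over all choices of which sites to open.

818

Open {A}: assign each demand point to its cheapest open site.
  C1→A 12×3=36, C2→A 9×7=63, C3→A 16×7=112, C4→A 12×6=72, C5→A 17×8=136, C6→A 12×14=168, C7→A 2×10=20, C8→A 11×11=121
  delivery cost 728, fixed 90 → total 818.
Compare {A, B}: delivery cost 668 + fixed 173 = 841.
Compare {B}: delivery cost 911 + fixed 83 = 994.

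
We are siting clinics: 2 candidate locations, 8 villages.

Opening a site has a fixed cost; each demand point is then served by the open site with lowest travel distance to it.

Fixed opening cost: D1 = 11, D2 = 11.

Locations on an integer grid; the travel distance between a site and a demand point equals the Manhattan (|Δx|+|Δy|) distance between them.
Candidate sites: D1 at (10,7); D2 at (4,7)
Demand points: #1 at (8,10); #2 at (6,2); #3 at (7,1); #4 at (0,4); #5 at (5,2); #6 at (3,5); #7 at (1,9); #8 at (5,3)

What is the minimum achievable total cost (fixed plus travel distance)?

60

Open {D2}: assign each demand point to its cheapest open site.
  #1→D2 7, #2→D2 7, #3→D2 9, #4→D2 7, #5→D2 6, #6→D2 3, #7→D2 5, #8→D2 5
  travel distance 49, fixed 11 → total 60.
Compare {D1, D2}: travel distance 47 + fixed 22 = 69.
Compare {D1}: travel distance 75 + fixed 11 = 86.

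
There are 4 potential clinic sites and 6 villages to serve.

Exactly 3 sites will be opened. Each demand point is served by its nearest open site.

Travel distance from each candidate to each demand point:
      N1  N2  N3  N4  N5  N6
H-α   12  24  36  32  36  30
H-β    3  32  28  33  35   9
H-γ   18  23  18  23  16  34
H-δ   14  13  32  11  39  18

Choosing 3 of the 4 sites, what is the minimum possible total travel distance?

70

Open {H-β, H-γ, H-δ}.
  N1→H-β 3, N2→H-δ 13, N3→H-γ 18, N4→H-δ 11, N5→H-γ 16, N6→H-β 9  ⇒ total 70.
Compare {H-α, H-γ, H-δ}: total 88.
Compare {H-α, H-β, H-γ}: total 92.
No size-3 selection does better; minimum is 70.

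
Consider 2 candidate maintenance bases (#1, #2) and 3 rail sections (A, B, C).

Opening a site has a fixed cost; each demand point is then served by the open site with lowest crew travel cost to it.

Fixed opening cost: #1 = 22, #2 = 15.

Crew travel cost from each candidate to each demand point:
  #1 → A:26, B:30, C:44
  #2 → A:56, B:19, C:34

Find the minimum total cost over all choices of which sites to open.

116

Open {#1, #2}: assign each demand point to its cheapest open site.
  A→#1 26, B→#2 19, C→#2 34
  crew travel cost 79, fixed 37 → total 116.
Compare {#1}: crew travel cost 100 + fixed 22 = 122.
Compare {#2}: crew travel cost 109 + fixed 15 = 124.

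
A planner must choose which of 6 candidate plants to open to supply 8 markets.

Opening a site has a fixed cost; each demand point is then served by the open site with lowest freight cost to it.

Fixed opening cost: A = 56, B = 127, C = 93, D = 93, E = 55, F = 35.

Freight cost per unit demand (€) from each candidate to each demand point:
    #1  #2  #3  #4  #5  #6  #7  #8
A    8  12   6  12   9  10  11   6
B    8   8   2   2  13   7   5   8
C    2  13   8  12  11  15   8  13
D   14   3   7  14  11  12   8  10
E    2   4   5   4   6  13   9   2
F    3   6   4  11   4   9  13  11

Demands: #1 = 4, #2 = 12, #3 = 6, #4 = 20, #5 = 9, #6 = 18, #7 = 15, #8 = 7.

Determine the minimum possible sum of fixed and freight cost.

Open {B, E}: assign each demand point to its cheapest open site.
  #1→E 4×2=8, #2→E 12×4=48, #3→B 6×2=12, #4→B 20×2=40, #5→E 9×6=54, #6→B 18×7=126, #7→B 15×5=75, #8→E 7×2=14
  freight cost 377, fixed 182 → total 559.
Compare {B, E, F}: freight cost 359 + fixed 217 = 576.
Compare {B, F}: freight cost 429 + fixed 162 = 591.
Compare {E, F}: freight cost 507 + fixed 90 = 597.
All other subsets cost ≥ 576. Minimum total cost: 559.

559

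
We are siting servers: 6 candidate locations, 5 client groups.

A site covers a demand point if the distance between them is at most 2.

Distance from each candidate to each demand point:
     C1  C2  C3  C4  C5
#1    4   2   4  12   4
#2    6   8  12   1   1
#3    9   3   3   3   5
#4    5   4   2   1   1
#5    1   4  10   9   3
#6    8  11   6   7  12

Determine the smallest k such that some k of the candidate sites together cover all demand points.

Coverage sets (demand points within 2 of each site):
  #1: {C2}
  #2: {C4, C5}
  #3: {}
  #4: {C3, C4, C5}
  #5: {C1}
  #6: {}
No 2 sites suffice: every size-2 union leaves at least one demand point uncovered.
But {#1, #4, #5} covers everything, so the minimum is 3.

3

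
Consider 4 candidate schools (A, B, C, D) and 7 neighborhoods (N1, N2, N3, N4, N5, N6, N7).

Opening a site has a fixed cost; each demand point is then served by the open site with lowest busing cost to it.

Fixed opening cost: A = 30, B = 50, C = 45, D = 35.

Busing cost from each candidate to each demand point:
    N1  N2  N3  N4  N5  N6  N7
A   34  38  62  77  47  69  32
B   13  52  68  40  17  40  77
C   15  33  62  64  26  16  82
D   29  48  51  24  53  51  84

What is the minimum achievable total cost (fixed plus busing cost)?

Open {A, C, D}: assign each demand point to its cheapest open site.
  N1→C 15, N2→C 33, N3→D 51, N4→D 24, N5→C 26, N6→C 16, N7→A 32
  busing cost 197, fixed 110 → total 307.
Compare {A, B}: busing cost 242 + fixed 80 = 322.
Compare {A, C}: busing cost 248 + fixed 75 = 323.
Compare {C, D}: busing cost 247 + fixed 80 = 327.
All other subsets cost ≥ 322. Minimum total cost: 307.

307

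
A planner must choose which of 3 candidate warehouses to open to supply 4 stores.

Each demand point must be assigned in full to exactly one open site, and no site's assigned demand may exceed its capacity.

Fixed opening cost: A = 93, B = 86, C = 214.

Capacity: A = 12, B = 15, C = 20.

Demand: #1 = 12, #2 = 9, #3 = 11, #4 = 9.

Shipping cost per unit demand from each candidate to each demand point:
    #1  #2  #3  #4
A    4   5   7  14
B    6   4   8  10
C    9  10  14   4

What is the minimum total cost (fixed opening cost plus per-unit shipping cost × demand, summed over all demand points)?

655

Open {A, B, C}; cheapest assignment that respects the capacities:
  A (cap 12, load 12): #1 — cost 12×4 = 48
  B (cap 15, load 11): #3 — cost 11×8 = 88
  C (cap 20, load 18): #2, #4 — cost 9×10 + 9×4 = 126
  Shipping 262, fixed 393 → total 655.
  Any other capacity-feasible assignment to {A, B, C} ships for at least 262.
Total demand is 41 and no other set of sites has combined capacity ≥ 41, so {A, B, C} is the only feasible choice of open sites. Minimum: 655.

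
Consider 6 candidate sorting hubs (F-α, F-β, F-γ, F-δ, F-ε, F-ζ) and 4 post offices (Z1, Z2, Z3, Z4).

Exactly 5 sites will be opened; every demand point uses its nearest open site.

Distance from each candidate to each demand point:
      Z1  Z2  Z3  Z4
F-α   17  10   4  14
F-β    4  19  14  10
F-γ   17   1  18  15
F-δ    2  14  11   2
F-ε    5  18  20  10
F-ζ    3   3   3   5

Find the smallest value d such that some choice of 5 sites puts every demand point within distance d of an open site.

Open {F-α, F-β, F-γ, F-δ, F-ζ}.
  Farthest demand point is Z3 at distance 3 (to F-ζ); all others are ≤ 3.
With {F-α, F-β, F-δ, F-ε, F-ζ} the worst case is 3.
With {F-α, F-γ, F-δ, F-ε, F-ζ} the worst case is 3.
No size-5 selection achieves below 3.

3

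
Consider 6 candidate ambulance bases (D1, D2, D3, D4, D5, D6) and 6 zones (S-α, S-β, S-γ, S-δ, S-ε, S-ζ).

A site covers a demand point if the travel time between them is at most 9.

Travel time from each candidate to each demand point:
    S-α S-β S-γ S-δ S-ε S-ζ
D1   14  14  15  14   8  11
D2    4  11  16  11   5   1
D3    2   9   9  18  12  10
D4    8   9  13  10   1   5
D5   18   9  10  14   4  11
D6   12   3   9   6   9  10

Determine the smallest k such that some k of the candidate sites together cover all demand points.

2

Coverage sets (demand points within 9 of each site):
  D1: {S-ε}
  D2: {S-α, S-ε, S-ζ}
  D3: {S-α, S-β, S-γ}
  D4: {S-α, S-β, S-ε, S-ζ}
  D5: {S-β, S-ε}
  D6: {S-β, S-γ, S-δ, S-ε}
No single site covers all 6 demand points.
But {D2, D6} covers everything, so the minimum is 2.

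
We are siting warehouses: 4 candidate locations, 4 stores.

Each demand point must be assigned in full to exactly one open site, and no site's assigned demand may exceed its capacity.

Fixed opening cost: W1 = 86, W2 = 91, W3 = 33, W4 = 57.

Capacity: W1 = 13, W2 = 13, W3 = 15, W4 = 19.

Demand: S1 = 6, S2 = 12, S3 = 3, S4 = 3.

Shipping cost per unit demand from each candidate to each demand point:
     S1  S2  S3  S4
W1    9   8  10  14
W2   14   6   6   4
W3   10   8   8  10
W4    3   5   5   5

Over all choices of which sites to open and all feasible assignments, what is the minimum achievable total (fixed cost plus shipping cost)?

Open {W3, W4}; cheapest assignment that respects the capacities:
  W3 (cap 15, load 6): S3, S4 — cost 3×8 + 3×10 = 54
  W4 (cap 19, load 18): S1, S2 — cost 6×3 + 12×5 = 78
  Shipping 132, fixed 90 → total 222.
  Any other capacity-feasible assignment to {W3, W4} ships for at least 132.
Compare {W2, W4}: its best feasible assignment gives total 256.
Compare {W1, W4}: its best feasible assignment gives total 287.
Every other set of open sites that can feasibly serve all demand totals ≥ 256 even under its best assignment. Minimum: 222.

222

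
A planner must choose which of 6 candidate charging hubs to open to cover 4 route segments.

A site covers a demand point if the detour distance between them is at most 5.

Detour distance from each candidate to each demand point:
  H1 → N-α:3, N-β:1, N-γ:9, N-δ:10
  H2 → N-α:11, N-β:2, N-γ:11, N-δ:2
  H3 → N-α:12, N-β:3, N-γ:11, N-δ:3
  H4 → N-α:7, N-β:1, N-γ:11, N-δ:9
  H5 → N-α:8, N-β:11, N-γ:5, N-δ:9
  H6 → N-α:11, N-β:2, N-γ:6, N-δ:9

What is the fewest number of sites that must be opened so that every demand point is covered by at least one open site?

3

Coverage sets (demand points within 5 of each site):
  H1: {N-α, N-β}
  H2: {N-β, N-δ}
  H3: {N-β, N-δ}
  H4: {N-β}
  H5: {N-γ}
  H6: {N-β}
No 2 sites suffice: every size-2 union leaves at least one demand point uncovered.
But {H1, H2, H5} covers everything, so the minimum is 3.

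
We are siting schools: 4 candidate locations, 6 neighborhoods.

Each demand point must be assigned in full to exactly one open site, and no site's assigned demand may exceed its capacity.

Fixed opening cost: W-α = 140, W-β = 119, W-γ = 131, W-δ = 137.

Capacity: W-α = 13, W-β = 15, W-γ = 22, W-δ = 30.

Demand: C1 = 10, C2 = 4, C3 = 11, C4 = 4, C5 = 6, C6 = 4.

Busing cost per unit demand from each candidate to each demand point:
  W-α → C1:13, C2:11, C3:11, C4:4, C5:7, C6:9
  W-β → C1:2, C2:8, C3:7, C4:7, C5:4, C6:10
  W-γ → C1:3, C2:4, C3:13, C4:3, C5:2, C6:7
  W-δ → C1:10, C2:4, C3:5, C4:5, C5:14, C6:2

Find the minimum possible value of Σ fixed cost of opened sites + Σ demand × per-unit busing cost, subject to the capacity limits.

Open {W-γ, W-δ}; cheapest assignment that respects the capacities:
  W-γ (cap 22, load 20): C1, C4, C5 — cost 10×3 + 4×3 + 6×2 = 54
  W-δ (cap 30, load 19): C2, C3, C6 — cost 4×4 + 11×5 + 4×2 = 79
  Shipping 133, fixed 268 → total 401.
  Any other capacity-feasible assignment to {W-γ, W-δ} ships for at least 133.
Compare {W-β, W-δ}: its best feasible assignment gives total 459.
Compare {W-β, W-γ, W-δ}: its best feasible assignment gives total 510.
Every other set of open sites that can feasibly serve all demand totals ≥ 459 even under its best assignment. Minimum: 401.

401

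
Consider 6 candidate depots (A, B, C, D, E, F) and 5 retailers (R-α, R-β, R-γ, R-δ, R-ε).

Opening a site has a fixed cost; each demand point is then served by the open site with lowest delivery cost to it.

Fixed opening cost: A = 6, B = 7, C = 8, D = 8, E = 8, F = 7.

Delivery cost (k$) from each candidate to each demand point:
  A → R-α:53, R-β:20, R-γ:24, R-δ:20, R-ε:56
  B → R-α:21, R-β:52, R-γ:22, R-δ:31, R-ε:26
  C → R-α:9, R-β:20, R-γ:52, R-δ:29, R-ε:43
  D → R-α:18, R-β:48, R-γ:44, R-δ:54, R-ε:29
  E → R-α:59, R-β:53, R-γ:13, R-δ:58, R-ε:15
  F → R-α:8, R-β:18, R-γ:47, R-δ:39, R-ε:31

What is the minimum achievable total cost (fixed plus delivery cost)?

95

Open {A, E, F}: assign each demand point to its cheapest open site.
  R-α→F 8, R-β→F 18, R-γ→E 13, R-δ→A 20, R-ε→E 15
  delivery cost 74, fixed 21 → total 95.
Compare {A, C, E}: delivery cost 77 + fixed 22 = 99.
Compare {C, E}: delivery cost 86 + fixed 16 = 102.
Compare {A, B, E, F}: delivery cost 74 + fixed 28 = 102.
All other subsets cost ≥ 99. Minimum total cost: 95.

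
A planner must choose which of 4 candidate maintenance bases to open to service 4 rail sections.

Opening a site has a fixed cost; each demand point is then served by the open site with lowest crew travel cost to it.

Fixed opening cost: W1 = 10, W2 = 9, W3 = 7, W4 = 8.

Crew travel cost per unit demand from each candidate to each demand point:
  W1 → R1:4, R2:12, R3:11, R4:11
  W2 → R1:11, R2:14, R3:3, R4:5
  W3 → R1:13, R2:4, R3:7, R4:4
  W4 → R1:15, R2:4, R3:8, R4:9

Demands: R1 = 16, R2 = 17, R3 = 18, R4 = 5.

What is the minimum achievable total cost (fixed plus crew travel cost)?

Open {W1, W2, W3}: assign each demand point to its cheapest open site.
  R1→W1 16×4=64, R2→W3 17×4=68, R3→W2 18×3=54, R4→W3 5×4=20
  crew travel cost 206, fixed 26 → total 232.
Compare {W1, W2, W4}: crew travel cost 211 + fixed 27 = 238.
Compare {W1, W2, W3, W4}: crew travel cost 206 + fixed 34 = 240.
Compare {W1, W3}: crew travel cost 278 + fixed 17 = 295.
All other subsets cost ≥ 238. Minimum total cost: 232.

232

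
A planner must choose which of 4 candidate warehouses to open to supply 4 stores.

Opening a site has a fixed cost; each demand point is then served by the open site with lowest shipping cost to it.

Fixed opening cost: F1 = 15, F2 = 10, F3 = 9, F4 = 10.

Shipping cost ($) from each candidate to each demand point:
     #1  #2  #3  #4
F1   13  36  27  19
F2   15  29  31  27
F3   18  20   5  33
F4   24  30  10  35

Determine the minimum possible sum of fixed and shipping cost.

81

Open {F1, F3}: assign each demand point to its cheapest open site.
  #1→F1 13, #2→F3 20, #3→F3 5, #4→F1 19
  shipping cost 57, fixed 24 → total 81.
Compare {F3}: shipping cost 76 + fixed 9 = 85.
Compare {F2, F3}: shipping cost 67 + fixed 19 = 86.
Compare {F1, F2, F3}: shipping cost 57 + fixed 34 = 91.
All other subsets cost ≥ 85. Minimum total cost: 81.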